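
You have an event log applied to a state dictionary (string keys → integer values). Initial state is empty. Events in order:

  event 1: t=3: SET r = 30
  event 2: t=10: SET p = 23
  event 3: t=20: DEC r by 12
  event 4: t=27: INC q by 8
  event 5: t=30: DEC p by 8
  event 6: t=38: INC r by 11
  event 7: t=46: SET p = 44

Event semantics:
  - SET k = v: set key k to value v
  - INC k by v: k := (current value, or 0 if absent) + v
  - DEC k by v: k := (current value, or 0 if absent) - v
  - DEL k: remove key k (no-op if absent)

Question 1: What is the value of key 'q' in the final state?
Track key 'q' through all 7 events:
  event 1 (t=3: SET r = 30): q unchanged
  event 2 (t=10: SET p = 23): q unchanged
  event 3 (t=20: DEC r by 12): q unchanged
  event 4 (t=27: INC q by 8): q (absent) -> 8
  event 5 (t=30: DEC p by 8): q unchanged
  event 6 (t=38: INC r by 11): q unchanged
  event 7 (t=46: SET p = 44): q unchanged
Final: q = 8

Answer: 8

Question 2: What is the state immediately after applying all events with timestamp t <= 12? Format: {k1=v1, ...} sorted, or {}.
Apply events with t <= 12 (2 events):
  after event 1 (t=3: SET r = 30): {r=30}
  after event 2 (t=10: SET p = 23): {p=23, r=30}

Answer: {p=23, r=30}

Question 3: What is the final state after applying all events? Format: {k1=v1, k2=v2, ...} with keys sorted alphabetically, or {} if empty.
  after event 1 (t=3: SET r = 30): {r=30}
  after event 2 (t=10: SET p = 23): {p=23, r=30}
  after event 3 (t=20: DEC r by 12): {p=23, r=18}
  after event 4 (t=27: INC q by 8): {p=23, q=8, r=18}
  after event 5 (t=30: DEC p by 8): {p=15, q=8, r=18}
  after event 6 (t=38: INC r by 11): {p=15, q=8, r=29}
  after event 7 (t=46: SET p = 44): {p=44, q=8, r=29}

Answer: {p=44, q=8, r=29}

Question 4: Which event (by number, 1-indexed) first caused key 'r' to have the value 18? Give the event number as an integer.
Looking for first event where r becomes 18:
  event 1: r = 30
  event 2: r = 30
  event 3: r 30 -> 18  <-- first match

Answer: 3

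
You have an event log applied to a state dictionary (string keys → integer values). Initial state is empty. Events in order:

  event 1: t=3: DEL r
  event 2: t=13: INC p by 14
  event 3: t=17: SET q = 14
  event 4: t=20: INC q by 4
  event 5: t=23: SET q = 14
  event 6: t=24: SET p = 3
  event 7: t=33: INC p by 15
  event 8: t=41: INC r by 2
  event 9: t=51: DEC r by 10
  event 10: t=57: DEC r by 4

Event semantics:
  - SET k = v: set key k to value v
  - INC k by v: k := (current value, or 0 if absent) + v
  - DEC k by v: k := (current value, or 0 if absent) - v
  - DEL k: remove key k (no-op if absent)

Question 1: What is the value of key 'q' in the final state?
Track key 'q' through all 10 events:
  event 1 (t=3: DEL r): q unchanged
  event 2 (t=13: INC p by 14): q unchanged
  event 3 (t=17: SET q = 14): q (absent) -> 14
  event 4 (t=20: INC q by 4): q 14 -> 18
  event 5 (t=23: SET q = 14): q 18 -> 14
  event 6 (t=24: SET p = 3): q unchanged
  event 7 (t=33: INC p by 15): q unchanged
  event 8 (t=41: INC r by 2): q unchanged
  event 9 (t=51: DEC r by 10): q unchanged
  event 10 (t=57: DEC r by 4): q unchanged
Final: q = 14

Answer: 14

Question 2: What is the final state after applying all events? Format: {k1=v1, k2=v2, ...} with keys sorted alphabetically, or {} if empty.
  after event 1 (t=3: DEL r): {}
  after event 2 (t=13: INC p by 14): {p=14}
  after event 3 (t=17: SET q = 14): {p=14, q=14}
  after event 4 (t=20: INC q by 4): {p=14, q=18}
  after event 5 (t=23: SET q = 14): {p=14, q=14}
  after event 6 (t=24: SET p = 3): {p=3, q=14}
  after event 7 (t=33: INC p by 15): {p=18, q=14}
  after event 8 (t=41: INC r by 2): {p=18, q=14, r=2}
  after event 9 (t=51: DEC r by 10): {p=18, q=14, r=-8}
  after event 10 (t=57: DEC r by 4): {p=18, q=14, r=-12}

Answer: {p=18, q=14, r=-12}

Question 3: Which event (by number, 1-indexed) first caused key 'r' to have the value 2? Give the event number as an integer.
Answer: 8

Derivation:
Looking for first event where r becomes 2:
  event 8: r (absent) -> 2  <-- first match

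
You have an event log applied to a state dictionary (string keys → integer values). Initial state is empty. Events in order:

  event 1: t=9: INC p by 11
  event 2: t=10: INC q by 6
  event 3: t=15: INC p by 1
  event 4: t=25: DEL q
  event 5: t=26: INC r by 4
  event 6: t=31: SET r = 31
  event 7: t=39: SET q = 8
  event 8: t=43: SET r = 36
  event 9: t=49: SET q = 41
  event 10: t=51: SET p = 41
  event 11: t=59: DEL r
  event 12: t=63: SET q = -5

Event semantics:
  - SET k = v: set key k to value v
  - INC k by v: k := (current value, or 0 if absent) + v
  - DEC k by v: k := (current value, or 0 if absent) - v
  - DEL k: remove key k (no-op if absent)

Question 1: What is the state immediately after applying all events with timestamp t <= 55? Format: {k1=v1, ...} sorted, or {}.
Answer: {p=41, q=41, r=36}

Derivation:
Apply events with t <= 55 (10 events):
  after event 1 (t=9: INC p by 11): {p=11}
  after event 2 (t=10: INC q by 6): {p=11, q=6}
  after event 3 (t=15: INC p by 1): {p=12, q=6}
  after event 4 (t=25: DEL q): {p=12}
  after event 5 (t=26: INC r by 4): {p=12, r=4}
  after event 6 (t=31: SET r = 31): {p=12, r=31}
  after event 7 (t=39: SET q = 8): {p=12, q=8, r=31}
  after event 8 (t=43: SET r = 36): {p=12, q=8, r=36}
  after event 9 (t=49: SET q = 41): {p=12, q=41, r=36}
  after event 10 (t=51: SET p = 41): {p=41, q=41, r=36}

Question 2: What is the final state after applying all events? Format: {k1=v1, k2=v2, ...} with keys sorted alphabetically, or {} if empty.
  after event 1 (t=9: INC p by 11): {p=11}
  after event 2 (t=10: INC q by 6): {p=11, q=6}
  after event 3 (t=15: INC p by 1): {p=12, q=6}
  after event 4 (t=25: DEL q): {p=12}
  after event 5 (t=26: INC r by 4): {p=12, r=4}
  after event 6 (t=31: SET r = 31): {p=12, r=31}
  after event 7 (t=39: SET q = 8): {p=12, q=8, r=31}
  after event 8 (t=43: SET r = 36): {p=12, q=8, r=36}
  after event 9 (t=49: SET q = 41): {p=12, q=41, r=36}
  after event 10 (t=51: SET p = 41): {p=41, q=41, r=36}
  after event 11 (t=59: DEL r): {p=41, q=41}
  after event 12 (t=63: SET q = -5): {p=41, q=-5}

Answer: {p=41, q=-5}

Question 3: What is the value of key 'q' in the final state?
Answer: -5

Derivation:
Track key 'q' through all 12 events:
  event 1 (t=9: INC p by 11): q unchanged
  event 2 (t=10: INC q by 6): q (absent) -> 6
  event 3 (t=15: INC p by 1): q unchanged
  event 4 (t=25: DEL q): q 6 -> (absent)
  event 5 (t=26: INC r by 4): q unchanged
  event 6 (t=31: SET r = 31): q unchanged
  event 7 (t=39: SET q = 8): q (absent) -> 8
  event 8 (t=43: SET r = 36): q unchanged
  event 9 (t=49: SET q = 41): q 8 -> 41
  event 10 (t=51: SET p = 41): q unchanged
  event 11 (t=59: DEL r): q unchanged
  event 12 (t=63: SET q = -5): q 41 -> -5
Final: q = -5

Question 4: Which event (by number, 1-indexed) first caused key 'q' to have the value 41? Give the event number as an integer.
Answer: 9

Derivation:
Looking for first event where q becomes 41:
  event 2: q = 6
  event 3: q = 6
  event 4: q = (absent)
  event 7: q = 8
  event 8: q = 8
  event 9: q 8 -> 41  <-- first match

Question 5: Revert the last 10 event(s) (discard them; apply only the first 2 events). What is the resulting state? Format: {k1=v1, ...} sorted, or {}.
Answer: {p=11, q=6}

Derivation:
Keep first 2 events (discard last 10):
  after event 1 (t=9: INC p by 11): {p=11}
  after event 2 (t=10: INC q by 6): {p=11, q=6}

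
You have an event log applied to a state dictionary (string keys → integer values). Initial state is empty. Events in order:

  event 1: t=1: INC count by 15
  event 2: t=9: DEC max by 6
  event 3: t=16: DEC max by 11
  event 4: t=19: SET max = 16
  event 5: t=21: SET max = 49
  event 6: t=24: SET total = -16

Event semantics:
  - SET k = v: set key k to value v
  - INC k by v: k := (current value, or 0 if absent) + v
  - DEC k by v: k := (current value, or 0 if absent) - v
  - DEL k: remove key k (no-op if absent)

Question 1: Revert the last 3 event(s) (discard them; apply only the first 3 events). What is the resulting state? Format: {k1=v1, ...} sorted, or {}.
Keep first 3 events (discard last 3):
  after event 1 (t=1: INC count by 15): {count=15}
  after event 2 (t=9: DEC max by 6): {count=15, max=-6}
  after event 3 (t=16: DEC max by 11): {count=15, max=-17}

Answer: {count=15, max=-17}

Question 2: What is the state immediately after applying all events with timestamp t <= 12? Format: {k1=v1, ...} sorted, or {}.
Apply events with t <= 12 (2 events):
  after event 1 (t=1: INC count by 15): {count=15}
  after event 2 (t=9: DEC max by 6): {count=15, max=-6}

Answer: {count=15, max=-6}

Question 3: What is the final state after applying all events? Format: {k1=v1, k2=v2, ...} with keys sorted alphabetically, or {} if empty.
  after event 1 (t=1: INC count by 15): {count=15}
  after event 2 (t=9: DEC max by 6): {count=15, max=-6}
  after event 3 (t=16: DEC max by 11): {count=15, max=-17}
  after event 4 (t=19: SET max = 16): {count=15, max=16}
  after event 5 (t=21: SET max = 49): {count=15, max=49}
  after event 6 (t=24: SET total = -16): {count=15, max=49, total=-16}

Answer: {count=15, max=49, total=-16}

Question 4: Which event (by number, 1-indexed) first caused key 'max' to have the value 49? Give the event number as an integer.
Answer: 5

Derivation:
Looking for first event where max becomes 49:
  event 2: max = -6
  event 3: max = -17
  event 4: max = 16
  event 5: max 16 -> 49  <-- first match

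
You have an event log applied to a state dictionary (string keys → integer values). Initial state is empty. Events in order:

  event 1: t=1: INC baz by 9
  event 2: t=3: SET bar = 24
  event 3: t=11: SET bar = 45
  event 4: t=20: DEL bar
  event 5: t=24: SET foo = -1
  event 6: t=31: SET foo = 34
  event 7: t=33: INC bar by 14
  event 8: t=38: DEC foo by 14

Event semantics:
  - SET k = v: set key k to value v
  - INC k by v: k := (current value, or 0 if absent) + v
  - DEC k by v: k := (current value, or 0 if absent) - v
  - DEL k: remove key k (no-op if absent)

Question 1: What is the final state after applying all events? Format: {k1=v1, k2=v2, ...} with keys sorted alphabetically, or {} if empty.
Answer: {bar=14, baz=9, foo=20}

Derivation:
  after event 1 (t=1: INC baz by 9): {baz=9}
  after event 2 (t=3: SET bar = 24): {bar=24, baz=9}
  after event 3 (t=11: SET bar = 45): {bar=45, baz=9}
  after event 4 (t=20: DEL bar): {baz=9}
  after event 5 (t=24: SET foo = -1): {baz=9, foo=-1}
  after event 6 (t=31: SET foo = 34): {baz=9, foo=34}
  after event 7 (t=33: INC bar by 14): {bar=14, baz=9, foo=34}
  after event 8 (t=38: DEC foo by 14): {bar=14, baz=9, foo=20}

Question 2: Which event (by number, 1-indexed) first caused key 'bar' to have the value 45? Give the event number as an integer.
Answer: 3

Derivation:
Looking for first event where bar becomes 45:
  event 2: bar = 24
  event 3: bar 24 -> 45  <-- first match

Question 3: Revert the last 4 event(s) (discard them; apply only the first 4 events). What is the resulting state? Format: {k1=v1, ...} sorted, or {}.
Keep first 4 events (discard last 4):
  after event 1 (t=1: INC baz by 9): {baz=9}
  after event 2 (t=3: SET bar = 24): {bar=24, baz=9}
  after event 3 (t=11: SET bar = 45): {bar=45, baz=9}
  after event 4 (t=20: DEL bar): {baz=9}

Answer: {baz=9}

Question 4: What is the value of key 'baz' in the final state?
Track key 'baz' through all 8 events:
  event 1 (t=1: INC baz by 9): baz (absent) -> 9
  event 2 (t=3: SET bar = 24): baz unchanged
  event 3 (t=11: SET bar = 45): baz unchanged
  event 4 (t=20: DEL bar): baz unchanged
  event 5 (t=24: SET foo = -1): baz unchanged
  event 6 (t=31: SET foo = 34): baz unchanged
  event 7 (t=33: INC bar by 14): baz unchanged
  event 8 (t=38: DEC foo by 14): baz unchanged
Final: baz = 9

Answer: 9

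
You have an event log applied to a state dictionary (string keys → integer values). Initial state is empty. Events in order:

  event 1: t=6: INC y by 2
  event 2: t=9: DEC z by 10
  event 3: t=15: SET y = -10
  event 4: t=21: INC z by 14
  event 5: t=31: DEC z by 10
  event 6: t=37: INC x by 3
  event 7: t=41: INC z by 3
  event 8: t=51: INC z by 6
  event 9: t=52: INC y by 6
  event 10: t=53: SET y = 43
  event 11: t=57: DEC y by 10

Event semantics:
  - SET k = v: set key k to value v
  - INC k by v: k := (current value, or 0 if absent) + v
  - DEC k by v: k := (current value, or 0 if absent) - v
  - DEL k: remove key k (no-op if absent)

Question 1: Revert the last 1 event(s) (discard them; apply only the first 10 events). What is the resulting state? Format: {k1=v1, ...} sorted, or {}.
Answer: {x=3, y=43, z=3}

Derivation:
Keep first 10 events (discard last 1):
  after event 1 (t=6: INC y by 2): {y=2}
  after event 2 (t=9: DEC z by 10): {y=2, z=-10}
  after event 3 (t=15: SET y = -10): {y=-10, z=-10}
  after event 4 (t=21: INC z by 14): {y=-10, z=4}
  after event 5 (t=31: DEC z by 10): {y=-10, z=-6}
  after event 6 (t=37: INC x by 3): {x=3, y=-10, z=-6}
  after event 7 (t=41: INC z by 3): {x=3, y=-10, z=-3}
  after event 8 (t=51: INC z by 6): {x=3, y=-10, z=3}
  after event 9 (t=52: INC y by 6): {x=3, y=-4, z=3}
  after event 10 (t=53: SET y = 43): {x=3, y=43, z=3}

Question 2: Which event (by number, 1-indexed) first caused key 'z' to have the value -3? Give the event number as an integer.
Looking for first event where z becomes -3:
  event 2: z = -10
  event 3: z = -10
  event 4: z = 4
  event 5: z = -6
  event 6: z = -6
  event 7: z -6 -> -3  <-- first match

Answer: 7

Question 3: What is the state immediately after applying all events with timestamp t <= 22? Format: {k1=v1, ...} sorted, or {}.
Answer: {y=-10, z=4}

Derivation:
Apply events with t <= 22 (4 events):
  after event 1 (t=6: INC y by 2): {y=2}
  after event 2 (t=9: DEC z by 10): {y=2, z=-10}
  after event 3 (t=15: SET y = -10): {y=-10, z=-10}
  after event 4 (t=21: INC z by 14): {y=-10, z=4}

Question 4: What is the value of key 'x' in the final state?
Answer: 3

Derivation:
Track key 'x' through all 11 events:
  event 1 (t=6: INC y by 2): x unchanged
  event 2 (t=9: DEC z by 10): x unchanged
  event 3 (t=15: SET y = -10): x unchanged
  event 4 (t=21: INC z by 14): x unchanged
  event 5 (t=31: DEC z by 10): x unchanged
  event 6 (t=37: INC x by 3): x (absent) -> 3
  event 7 (t=41: INC z by 3): x unchanged
  event 8 (t=51: INC z by 6): x unchanged
  event 9 (t=52: INC y by 6): x unchanged
  event 10 (t=53: SET y = 43): x unchanged
  event 11 (t=57: DEC y by 10): x unchanged
Final: x = 3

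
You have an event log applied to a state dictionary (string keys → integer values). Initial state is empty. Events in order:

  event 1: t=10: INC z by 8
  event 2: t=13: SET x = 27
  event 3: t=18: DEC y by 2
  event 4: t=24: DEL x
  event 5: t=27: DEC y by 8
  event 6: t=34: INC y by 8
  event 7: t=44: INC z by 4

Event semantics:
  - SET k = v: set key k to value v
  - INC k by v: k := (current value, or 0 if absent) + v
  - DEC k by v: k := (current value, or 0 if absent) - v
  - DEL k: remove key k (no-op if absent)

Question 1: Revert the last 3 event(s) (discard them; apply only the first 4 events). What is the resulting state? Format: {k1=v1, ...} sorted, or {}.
Answer: {y=-2, z=8}

Derivation:
Keep first 4 events (discard last 3):
  after event 1 (t=10: INC z by 8): {z=8}
  after event 2 (t=13: SET x = 27): {x=27, z=8}
  after event 3 (t=18: DEC y by 2): {x=27, y=-2, z=8}
  after event 4 (t=24: DEL x): {y=-2, z=8}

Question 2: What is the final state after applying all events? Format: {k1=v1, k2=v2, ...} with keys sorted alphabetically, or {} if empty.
Answer: {y=-2, z=12}

Derivation:
  after event 1 (t=10: INC z by 8): {z=8}
  after event 2 (t=13: SET x = 27): {x=27, z=8}
  after event 3 (t=18: DEC y by 2): {x=27, y=-2, z=8}
  after event 4 (t=24: DEL x): {y=-2, z=8}
  after event 5 (t=27: DEC y by 8): {y=-10, z=8}
  after event 6 (t=34: INC y by 8): {y=-2, z=8}
  after event 7 (t=44: INC z by 4): {y=-2, z=12}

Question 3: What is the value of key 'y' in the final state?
Answer: -2

Derivation:
Track key 'y' through all 7 events:
  event 1 (t=10: INC z by 8): y unchanged
  event 2 (t=13: SET x = 27): y unchanged
  event 3 (t=18: DEC y by 2): y (absent) -> -2
  event 4 (t=24: DEL x): y unchanged
  event 5 (t=27: DEC y by 8): y -2 -> -10
  event 6 (t=34: INC y by 8): y -10 -> -2
  event 7 (t=44: INC z by 4): y unchanged
Final: y = -2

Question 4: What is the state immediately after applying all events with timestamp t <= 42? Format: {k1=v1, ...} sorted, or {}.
Apply events with t <= 42 (6 events):
  after event 1 (t=10: INC z by 8): {z=8}
  after event 2 (t=13: SET x = 27): {x=27, z=8}
  after event 3 (t=18: DEC y by 2): {x=27, y=-2, z=8}
  after event 4 (t=24: DEL x): {y=-2, z=8}
  after event 5 (t=27: DEC y by 8): {y=-10, z=8}
  after event 6 (t=34: INC y by 8): {y=-2, z=8}

Answer: {y=-2, z=8}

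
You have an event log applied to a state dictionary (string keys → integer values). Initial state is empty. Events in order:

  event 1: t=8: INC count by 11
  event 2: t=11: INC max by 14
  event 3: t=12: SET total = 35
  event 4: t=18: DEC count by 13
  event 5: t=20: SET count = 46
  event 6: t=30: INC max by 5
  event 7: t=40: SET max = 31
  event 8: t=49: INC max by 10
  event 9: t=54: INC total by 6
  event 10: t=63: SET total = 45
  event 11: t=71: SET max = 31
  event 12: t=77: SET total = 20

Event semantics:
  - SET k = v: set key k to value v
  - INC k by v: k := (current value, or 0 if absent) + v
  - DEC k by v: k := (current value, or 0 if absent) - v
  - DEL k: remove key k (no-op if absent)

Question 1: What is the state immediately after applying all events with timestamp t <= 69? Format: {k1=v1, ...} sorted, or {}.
Answer: {count=46, max=41, total=45}

Derivation:
Apply events with t <= 69 (10 events):
  after event 1 (t=8: INC count by 11): {count=11}
  after event 2 (t=11: INC max by 14): {count=11, max=14}
  after event 3 (t=12: SET total = 35): {count=11, max=14, total=35}
  after event 4 (t=18: DEC count by 13): {count=-2, max=14, total=35}
  after event 5 (t=20: SET count = 46): {count=46, max=14, total=35}
  after event 6 (t=30: INC max by 5): {count=46, max=19, total=35}
  after event 7 (t=40: SET max = 31): {count=46, max=31, total=35}
  after event 8 (t=49: INC max by 10): {count=46, max=41, total=35}
  after event 9 (t=54: INC total by 6): {count=46, max=41, total=41}
  after event 10 (t=63: SET total = 45): {count=46, max=41, total=45}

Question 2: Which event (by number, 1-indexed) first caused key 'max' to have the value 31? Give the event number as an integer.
Answer: 7

Derivation:
Looking for first event where max becomes 31:
  event 2: max = 14
  event 3: max = 14
  event 4: max = 14
  event 5: max = 14
  event 6: max = 19
  event 7: max 19 -> 31  <-- first match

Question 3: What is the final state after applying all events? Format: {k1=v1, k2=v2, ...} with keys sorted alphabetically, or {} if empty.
  after event 1 (t=8: INC count by 11): {count=11}
  after event 2 (t=11: INC max by 14): {count=11, max=14}
  after event 3 (t=12: SET total = 35): {count=11, max=14, total=35}
  after event 4 (t=18: DEC count by 13): {count=-2, max=14, total=35}
  after event 5 (t=20: SET count = 46): {count=46, max=14, total=35}
  after event 6 (t=30: INC max by 5): {count=46, max=19, total=35}
  after event 7 (t=40: SET max = 31): {count=46, max=31, total=35}
  after event 8 (t=49: INC max by 10): {count=46, max=41, total=35}
  after event 9 (t=54: INC total by 6): {count=46, max=41, total=41}
  after event 10 (t=63: SET total = 45): {count=46, max=41, total=45}
  after event 11 (t=71: SET max = 31): {count=46, max=31, total=45}
  after event 12 (t=77: SET total = 20): {count=46, max=31, total=20}

Answer: {count=46, max=31, total=20}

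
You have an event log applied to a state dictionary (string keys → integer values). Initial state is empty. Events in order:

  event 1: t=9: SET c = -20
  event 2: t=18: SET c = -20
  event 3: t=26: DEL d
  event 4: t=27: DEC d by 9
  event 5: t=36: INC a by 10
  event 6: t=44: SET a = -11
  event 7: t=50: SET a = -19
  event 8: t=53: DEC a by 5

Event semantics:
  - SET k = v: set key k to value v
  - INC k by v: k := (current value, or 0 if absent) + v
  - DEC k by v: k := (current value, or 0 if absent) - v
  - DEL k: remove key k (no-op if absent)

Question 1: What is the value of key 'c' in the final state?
Track key 'c' through all 8 events:
  event 1 (t=9: SET c = -20): c (absent) -> -20
  event 2 (t=18: SET c = -20): c -20 -> -20
  event 3 (t=26: DEL d): c unchanged
  event 4 (t=27: DEC d by 9): c unchanged
  event 5 (t=36: INC a by 10): c unchanged
  event 6 (t=44: SET a = -11): c unchanged
  event 7 (t=50: SET a = -19): c unchanged
  event 8 (t=53: DEC a by 5): c unchanged
Final: c = -20

Answer: -20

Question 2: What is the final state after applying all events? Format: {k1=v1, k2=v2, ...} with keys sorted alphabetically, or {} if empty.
Answer: {a=-24, c=-20, d=-9}

Derivation:
  after event 1 (t=9: SET c = -20): {c=-20}
  after event 2 (t=18: SET c = -20): {c=-20}
  after event 3 (t=26: DEL d): {c=-20}
  after event 4 (t=27: DEC d by 9): {c=-20, d=-9}
  after event 5 (t=36: INC a by 10): {a=10, c=-20, d=-9}
  after event 6 (t=44: SET a = -11): {a=-11, c=-20, d=-9}
  after event 7 (t=50: SET a = -19): {a=-19, c=-20, d=-9}
  after event 8 (t=53: DEC a by 5): {a=-24, c=-20, d=-9}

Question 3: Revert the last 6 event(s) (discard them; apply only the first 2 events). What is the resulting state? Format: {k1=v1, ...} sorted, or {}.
Keep first 2 events (discard last 6):
  after event 1 (t=9: SET c = -20): {c=-20}
  after event 2 (t=18: SET c = -20): {c=-20}

Answer: {c=-20}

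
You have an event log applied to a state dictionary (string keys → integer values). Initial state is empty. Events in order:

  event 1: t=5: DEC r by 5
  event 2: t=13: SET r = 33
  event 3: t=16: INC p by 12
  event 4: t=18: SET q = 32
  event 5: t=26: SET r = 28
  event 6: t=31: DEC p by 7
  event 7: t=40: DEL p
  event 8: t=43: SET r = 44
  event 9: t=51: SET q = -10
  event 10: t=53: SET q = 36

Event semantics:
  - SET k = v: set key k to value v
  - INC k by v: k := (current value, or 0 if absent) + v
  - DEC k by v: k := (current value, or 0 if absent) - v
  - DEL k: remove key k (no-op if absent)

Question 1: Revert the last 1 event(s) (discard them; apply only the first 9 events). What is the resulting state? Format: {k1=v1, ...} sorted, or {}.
Answer: {q=-10, r=44}

Derivation:
Keep first 9 events (discard last 1):
  after event 1 (t=5: DEC r by 5): {r=-5}
  after event 2 (t=13: SET r = 33): {r=33}
  after event 3 (t=16: INC p by 12): {p=12, r=33}
  after event 4 (t=18: SET q = 32): {p=12, q=32, r=33}
  after event 5 (t=26: SET r = 28): {p=12, q=32, r=28}
  after event 6 (t=31: DEC p by 7): {p=5, q=32, r=28}
  after event 7 (t=40: DEL p): {q=32, r=28}
  after event 8 (t=43: SET r = 44): {q=32, r=44}
  after event 9 (t=51: SET q = -10): {q=-10, r=44}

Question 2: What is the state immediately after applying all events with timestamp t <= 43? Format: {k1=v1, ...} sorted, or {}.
Answer: {q=32, r=44}

Derivation:
Apply events with t <= 43 (8 events):
  after event 1 (t=5: DEC r by 5): {r=-5}
  after event 2 (t=13: SET r = 33): {r=33}
  after event 3 (t=16: INC p by 12): {p=12, r=33}
  after event 4 (t=18: SET q = 32): {p=12, q=32, r=33}
  after event 5 (t=26: SET r = 28): {p=12, q=32, r=28}
  after event 6 (t=31: DEC p by 7): {p=5, q=32, r=28}
  after event 7 (t=40: DEL p): {q=32, r=28}
  after event 8 (t=43: SET r = 44): {q=32, r=44}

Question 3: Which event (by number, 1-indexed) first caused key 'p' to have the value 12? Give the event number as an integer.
Answer: 3

Derivation:
Looking for first event where p becomes 12:
  event 3: p (absent) -> 12  <-- first match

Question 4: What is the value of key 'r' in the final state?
Track key 'r' through all 10 events:
  event 1 (t=5: DEC r by 5): r (absent) -> -5
  event 2 (t=13: SET r = 33): r -5 -> 33
  event 3 (t=16: INC p by 12): r unchanged
  event 4 (t=18: SET q = 32): r unchanged
  event 5 (t=26: SET r = 28): r 33 -> 28
  event 6 (t=31: DEC p by 7): r unchanged
  event 7 (t=40: DEL p): r unchanged
  event 8 (t=43: SET r = 44): r 28 -> 44
  event 9 (t=51: SET q = -10): r unchanged
  event 10 (t=53: SET q = 36): r unchanged
Final: r = 44

Answer: 44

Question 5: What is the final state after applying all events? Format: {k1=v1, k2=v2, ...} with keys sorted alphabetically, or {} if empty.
  after event 1 (t=5: DEC r by 5): {r=-5}
  after event 2 (t=13: SET r = 33): {r=33}
  after event 3 (t=16: INC p by 12): {p=12, r=33}
  after event 4 (t=18: SET q = 32): {p=12, q=32, r=33}
  after event 5 (t=26: SET r = 28): {p=12, q=32, r=28}
  after event 6 (t=31: DEC p by 7): {p=5, q=32, r=28}
  after event 7 (t=40: DEL p): {q=32, r=28}
  after event 8 (t=43: SET r = 44): {q=32, r=44}
  after event 9 (t=51: SET q = -10): {q=-10, r=44}
  after event 10 (t=53: SET q = 36): {q=36, r=44}

Answer: {q=36, r=44}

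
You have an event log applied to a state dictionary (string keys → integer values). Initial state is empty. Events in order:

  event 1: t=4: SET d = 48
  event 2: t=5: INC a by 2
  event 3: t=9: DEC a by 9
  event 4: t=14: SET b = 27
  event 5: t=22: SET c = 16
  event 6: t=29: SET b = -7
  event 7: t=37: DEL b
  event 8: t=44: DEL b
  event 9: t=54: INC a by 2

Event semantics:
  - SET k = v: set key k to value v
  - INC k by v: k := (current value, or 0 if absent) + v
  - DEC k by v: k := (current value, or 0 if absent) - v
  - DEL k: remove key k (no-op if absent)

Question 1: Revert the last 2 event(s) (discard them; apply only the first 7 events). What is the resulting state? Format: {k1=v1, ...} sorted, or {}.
Keep first 7 events (discard last 2):
  after event 1 (t=4: SET d = 48): {d=48}
  after event 2 (t=5: INC a by 2): {a=2, d=48}
  after event 3 (t=9: DEC a by 9): {a=-7, d=48}
  after event 4 (t=14: SET b = 27): {a=-7, b=27, d=48}
  after event 5 (t=22: SET c = 16): {a=-7, b=27, c=16, d=48}
  after event 6 (t=29: SET b = -7): {a=-7, b=-7, c=16, d=48}
  after event 7 (t=37: DEL b): {a=-7, c=16, d=48}

Answer: {a=-7, c=16, d=48}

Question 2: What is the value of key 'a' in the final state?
Track key 'a' through all 9 events:
  event 1 (t=4: SET d = 48): a unchanged
  event 2 (t=5: INC a by 2): a (absent) -> 2
  event 3 (t=9: DEC a by 9): a 2 -> -7
  event 4 (t=14: SET b = 27): a unchanged
  event 5 (t=22: SET c = 16): a unchanged
  event 6 (t=29: SET b = -7): a unchanged
  event 7 (t=37: DEL b): a unchanged
  event 8 (t=44: DEL b): a unchanged
  event 9 (t=54: INC a by 2): a -7 -> -5
Final: a = -5

Answer: -5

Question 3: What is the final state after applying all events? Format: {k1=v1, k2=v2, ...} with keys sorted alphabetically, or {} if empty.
  after event 1 (t=4: SET d = 48): {d=48}
  after event 2 (t=5: INC a by 2): {a=2, d=48}
  after event 3 (t=9: DEC a by 9): {a=-7, d=48}
  after event 4 (t=14: SET b = 27): {a=-7, b=27, d=48}
  after event 5 (t=22: SET c = 16): {a=-7, b=27, c=16, d=48}
  after event 6 (t=29: SET b = -7): {a=-7, b=-7, c=16, d=48}
  after event 7 (t=37: DEL b): {a=-7, c=16, d=48}
  after event 8 (t=44: DEL b): {a=-7, c=16, d=48}
  after event 9 (t=54: INC a by 2): {a=-5, c=16, d=48}

Answer: {a=-5, c=16, d=48}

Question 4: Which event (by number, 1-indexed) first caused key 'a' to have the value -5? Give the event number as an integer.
Answer: 9

Derivation:
Looking for first event where a becomes -5:
  event 2: a = 2
  event 3: a = -7
  event 4: a = -7
  event 5: a = -7
  event 6: a = -7
  event 7: a = -7
  event 8: a = -7
  event 9: a -7 -> -5  <-- first match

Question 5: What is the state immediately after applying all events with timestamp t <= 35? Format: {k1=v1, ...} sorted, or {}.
Apply events with t <= 35 (6 events):
  after event 1 (t=4: SET d = 48): {d=48}
  after event 2 (t=5: INC a by 2): {a=2, d=48}
  after event 3 (t=9: DEC a by 9): {a=-7, d=48}
  after event 4 (t=14: SET b = 27): {a=-7, b=27, d=48}
  after event 5 (t=22: SET c = 16): {a=-7, b=27, c=16, d=48}
  after event 6 (t=29: SET b = -7): {a=-7, b=-7, c=16, d=48}

Answer: {a=-7, b=-7, c=16, d=48}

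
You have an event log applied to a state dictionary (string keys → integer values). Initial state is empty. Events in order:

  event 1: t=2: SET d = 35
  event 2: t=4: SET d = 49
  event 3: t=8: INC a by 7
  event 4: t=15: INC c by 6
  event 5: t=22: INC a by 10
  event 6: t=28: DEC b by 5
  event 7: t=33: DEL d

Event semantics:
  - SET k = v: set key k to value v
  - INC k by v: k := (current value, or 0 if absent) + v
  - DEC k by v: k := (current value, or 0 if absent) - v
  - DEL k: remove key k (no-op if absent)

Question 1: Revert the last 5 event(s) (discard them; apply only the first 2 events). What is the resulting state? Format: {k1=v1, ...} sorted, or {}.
Keep first 2 events (discard last 5):
  after event 1 (t=2: SET d = 35): {d=35}
  after event 2 (t=4: SET d = 49): {d=49}

Answer: {d=49}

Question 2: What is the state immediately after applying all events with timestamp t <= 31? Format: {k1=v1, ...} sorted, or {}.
Answer: {a=17, b=-5, c=6, d=49}

Derivation:
Apply events with t <= 31 (6 events):
  after event 1 (t=2: SET d = 35): {d=35}
  after event 2 (t=4: SET d = 49): {d=49}
  after event 3 (t=8: INC a by 7): {a=7, d=49}
  after event 4 (t=15: INC c by 6): {a=7, c=6, d=49}
  after event 5 (t=22: INC a by 10): {a=17, c=6, d=49}
  after event 6 (t=28: DEC b by 5): {a=17, b=-5, c=6, d=49}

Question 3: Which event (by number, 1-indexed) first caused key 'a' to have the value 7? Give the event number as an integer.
Looking for first event where a becomes 7:
  event 3: a (absent) -> 7  <-- first match

Answer: 3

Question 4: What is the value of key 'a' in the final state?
Answer: 17

Derivation:
Track key 'a' through all 7 events:
  event 1 (t=2: SET d = 35): a unchanged
  event 2 (t=4: SET d = 49): a unchanged
  event 3 (t=8: INC a by 7): a (absent) -> 7
  event 4 (t=15: INC c by 6): a unchanged
  event 5 (t=22: INC a by 10): a 7 -> 17
  event 6 (t=28: DEC b by 5): a unchanged
  event 7 (t=33: DEL d): a unchanged
Final: a = 17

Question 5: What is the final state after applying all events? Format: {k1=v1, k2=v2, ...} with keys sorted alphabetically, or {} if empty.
  after event 1 (t=2: SET d = 35): {d=35}
  after event 2 (t=4: SET d = 49): {d=49}
  after event 3 (t=8: INC a by 7): {a=7, d=49}
  after event 4 (t=15: INC c by 6): {a=7, c=6, d=49}
  after event 5 (t=22: INC a by 10): {a=17, c=6, d=49}
  after event 6 (t=28: DEC b by 5): {a=17, b=-5, c=6, d=49}
  after event 7 (t=33: DEL d): {a=17, b=-5, c=6}

Answer: {a=17, b=-5, c=6}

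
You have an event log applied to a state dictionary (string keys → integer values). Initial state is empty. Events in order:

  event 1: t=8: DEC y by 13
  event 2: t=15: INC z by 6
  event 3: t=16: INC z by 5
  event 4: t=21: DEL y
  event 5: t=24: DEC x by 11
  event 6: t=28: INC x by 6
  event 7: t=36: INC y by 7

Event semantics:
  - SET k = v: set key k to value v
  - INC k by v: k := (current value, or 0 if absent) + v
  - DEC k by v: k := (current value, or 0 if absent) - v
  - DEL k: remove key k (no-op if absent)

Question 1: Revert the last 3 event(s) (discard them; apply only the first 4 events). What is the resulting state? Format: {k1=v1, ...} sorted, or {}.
Keep first 4 events (discard last 3):
  after event 1 (t=8: DEC y by 13): {y=-13}
  after event 2 (t=15: INC z by 6): {y=-13, z=6}
  after event 3 (t=16: INC z by 5): {y=-13, z=11}
  after event 4 (t=21: DEL y): {z=11}

Answer: {z=11}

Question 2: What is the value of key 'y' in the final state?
Answer: 7

Derivation:
Track key 'y' through all 7 events:
  event 1 (t=8: DEC y by 13): y (absent) -> -13
  event 2 (t=15: INC z by 6): y unchanged
  event 3 (t=16: INC z by 5): y unchanged
  event 4 (t=21: DEL y): y -13 -> (absent)
  event 5 (t=24: DEC x by 11): y unchanged
  event 6 (t=28: INC x by 6): y unchanged
  event 7 (t=36: INC y by 7): y (absent) -> 7
Final: y = 7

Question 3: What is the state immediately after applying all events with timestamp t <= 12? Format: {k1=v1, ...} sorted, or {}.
Answer: {y=-13}

Derivation:
Apply events with t <= 12 (1 events):
  after event 1 (t=8: DEC y by 13): {y=-13}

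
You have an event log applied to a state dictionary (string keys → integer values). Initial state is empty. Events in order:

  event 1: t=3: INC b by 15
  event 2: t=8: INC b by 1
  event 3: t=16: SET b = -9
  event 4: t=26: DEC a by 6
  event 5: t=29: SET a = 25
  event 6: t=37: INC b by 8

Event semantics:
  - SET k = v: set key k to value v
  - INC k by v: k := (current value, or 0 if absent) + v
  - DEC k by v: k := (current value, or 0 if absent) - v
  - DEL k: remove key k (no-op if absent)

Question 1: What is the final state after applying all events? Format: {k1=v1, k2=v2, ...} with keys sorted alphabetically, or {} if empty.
Answer: {a=25, b=-1}

Derivation:
  after event 1 (t=3: INC b by 15): {b=15}
  after event 2 (t=8: INC b by 1): {b=16}
  after event 3 (t=16: SET b = -9): {b=-9}
  after event 4 (t=26: DEC a by 6): {a=-6, b=-9}
  after event 5 (t=29: SET a = 25): {a=25, b=-9}
  after event 6 (t=37: INC b by 8): {a=25, b=-1}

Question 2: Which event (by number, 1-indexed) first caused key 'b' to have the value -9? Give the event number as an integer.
Answer: 3

Derivation:
Looking for first event where b becomes -9:
  event 1: b = 15
  event 2: b = 16
  event 3: b 16 -> -9  <-- first match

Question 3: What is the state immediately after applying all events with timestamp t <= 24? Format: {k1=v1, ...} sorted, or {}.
Answer: {b=-9}

Derivation:
Apply events with t <= 24 (3 events):
  after event 1 (t=3: INC b by 15): {b=15}
  after event 2 (t=8: INC b by 1): {b=16}
  after event 3 (t=16: SET b = -9): {b=-9}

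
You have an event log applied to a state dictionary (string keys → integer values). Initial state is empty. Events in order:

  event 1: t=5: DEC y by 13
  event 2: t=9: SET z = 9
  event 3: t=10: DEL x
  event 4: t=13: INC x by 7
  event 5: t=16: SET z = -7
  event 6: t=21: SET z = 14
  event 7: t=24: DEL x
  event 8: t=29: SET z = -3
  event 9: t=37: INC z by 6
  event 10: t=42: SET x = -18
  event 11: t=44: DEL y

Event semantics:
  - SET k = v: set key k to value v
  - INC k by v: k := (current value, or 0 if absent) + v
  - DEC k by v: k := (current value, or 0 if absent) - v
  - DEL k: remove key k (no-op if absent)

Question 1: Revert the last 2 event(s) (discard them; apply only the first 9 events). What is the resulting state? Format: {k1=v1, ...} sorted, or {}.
Answer: {y=-13, z=3}

Derivation:
Keep first 9 events (discard last 2):
  after event 1 (t=5: DEC y by 13): {y=-13}
  after event 2 (t=9: SET z = 9): {y=-13, z=9}
  after event 3 (t=10: DEL x): {y=-13, z=9}
  after event 4 (t=13: INC x by 7): {x=7, y=-13, z=9}
  after event 5 (t=16: SET z = -7): {x=7, y=-13, z=-7}
  after event 6 (t=21: SET z = 14): {x=7, y=-13, z=14}
  after event 7 (t=24: DEL x): {y=-13, z=14}
  after event 8 (t=29: SET z = -3): {y=-13, z=-3}
  after event 9 (t=37: INC z by 6): {y=-13, z=3}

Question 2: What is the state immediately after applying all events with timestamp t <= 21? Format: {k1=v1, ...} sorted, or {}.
Apply events with t <= 21 (6 events):
  after event 1 (t=5: DEC y by 13): {y=-13}
  after event 2 (t=9: SET z = 9): {y=-13, z=9}
  after event 3 (t=10: DEL x): {y=-13, z=9}
  after event 4 (t=13: INC x by 7): {x=7, y=-13, z=9}
  after event 5 (t=16: SET z = -7): {x=7, y=-13, z=-7}
  after event 6 (t=21: SET z = 14): {x=7, y=-13, z=14}

Answer: {x=7, y=-13, z=14}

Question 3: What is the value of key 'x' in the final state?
Track key 'x' through all 11 events:
  event 1 (t=5: DEC y by 13): x unchanged
  event 2 (t=9: SET z = 9): x unchanged
  event 3 (t=10: DEL x): x (absent) -> (absent)
  event 4 (t=13: INC x by 7): x (absent) -> 7
  event 5 (t=16: SET z = -7): x unchanged
  event 6 (t=21: SET z = 14): x unchanged
  event 7 (t=24: DEL x): x 7 -> (absent)
  event 8 (t=29: SET z = -3): x unchanged
  event 9 (t=37: INC z by 6): x unchanged
  event 10 (t=42: SET x = -18): x (absent) -> -18
  event 11 (t=44: DEL y): x unchanged
Final: x = -18

Answer: -18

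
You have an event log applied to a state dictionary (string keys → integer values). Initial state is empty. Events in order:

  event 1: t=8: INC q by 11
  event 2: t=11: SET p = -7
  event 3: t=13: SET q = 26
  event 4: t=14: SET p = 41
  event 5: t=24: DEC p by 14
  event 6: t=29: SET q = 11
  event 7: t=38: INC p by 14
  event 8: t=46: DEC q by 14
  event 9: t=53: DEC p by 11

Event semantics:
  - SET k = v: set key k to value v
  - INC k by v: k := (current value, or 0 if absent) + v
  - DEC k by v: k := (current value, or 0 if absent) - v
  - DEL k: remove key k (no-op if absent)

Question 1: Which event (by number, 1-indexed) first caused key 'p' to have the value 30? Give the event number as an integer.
Answer: 9

Derivation:
Looking for first event where p becomes 30:
  event 2: p = -7
  event 3: p = -7
  event 4: p = 41
  event 5: p = 27
  event 6: p = 27
  event 7: p = 41
  event 8: p = 41
  event 9: p 41 -> 30  <-- first match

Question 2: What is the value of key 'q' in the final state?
Answer: -3

Derivation:
Track key 'q' through all 9 events:
  event 1 (t=8: INC q by 11): q (absent) -> 11
  event 2 (t=11: SET p = -7): q unchanged
  event 3 (t=13: SET q = 26): q 11 -> 26
  event 4 (t=14: SET p = 41): q unchanged
  event 5 (t=24: DEC p by 14): q unchanged
  event 6 (t=29: SET q = 11): q 26 -> 11
  event 7 (t=38: INC p by 14): q unchanged
  event 8 (t=46: DEC q by 14): q 11 -> -3
  event 9 (t=53: DEC p by 11): q unchanged
Final: q = -3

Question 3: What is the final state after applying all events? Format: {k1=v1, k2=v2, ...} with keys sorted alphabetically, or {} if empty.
Answer: {p=30, q=-3}

Derivation:
  after event 1 (t=8: INC q by 11): {q=11}
  after event 2 (t=11: SET p = -7): {p=-7, q=11}
  after event 3 (t=13: SET q = 26): {p=-7, q=26}
  after event 4 (t=14: SET p = 41): {p=41, q=26}
  after event 5 (t=24: DEC p by 14): {p=27, q=26}
  after event 6 (t=29: SET q = 11): {p=27, q=11}
  after event 7 (t=38: INC p by 14): {p=41, q=11}
  after event 8 (t=46: DEC q by 14): {p=41, q=-3}
  after event 9 (t=53: DEC p by 11): {p=30, q=-3}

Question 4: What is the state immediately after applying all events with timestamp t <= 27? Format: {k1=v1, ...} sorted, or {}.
Apply events with t <= 27 (5 events):
  after event 1 (t=8: INC q by 11): {q=11}
  after event 2 (t=11: SET p = -7): {p=-7, q=11}
  after event 3 (t=13: SET q = 26): {p=-7, q=26}
  after event 4 (t=14: SET p = 41): {p=41, q=26}
  after event 5 (t=24: DEC p by 14): {p=27, q=26}

Answer: {p=27, q=26}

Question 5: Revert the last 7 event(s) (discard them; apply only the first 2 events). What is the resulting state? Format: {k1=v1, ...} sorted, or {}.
Keep first 2 events (discard last 7):
  after event 1 (t=8: INC q by 11): {q=11}
  after event 2 (t=11: SET p = -7): {p=-7, q=11}

Answer: {p=-7, q=11}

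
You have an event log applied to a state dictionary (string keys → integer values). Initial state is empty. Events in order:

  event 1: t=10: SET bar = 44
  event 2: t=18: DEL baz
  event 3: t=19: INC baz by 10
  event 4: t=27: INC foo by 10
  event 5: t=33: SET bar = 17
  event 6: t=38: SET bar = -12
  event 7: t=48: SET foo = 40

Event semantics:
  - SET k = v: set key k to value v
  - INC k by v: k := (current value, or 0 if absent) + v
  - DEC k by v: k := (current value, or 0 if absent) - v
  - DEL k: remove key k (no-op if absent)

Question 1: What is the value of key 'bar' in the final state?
Track key 'bar' through all 7 events:
  event 1 (t=10: SET bar = 44): bar (absent) -> 44
  event 2 (t=18: DEL baz): bar unchanged
  event 3 (t=19: INC baz by 10): bar unchanged
  event 4 (t=27: INC foo by 10): bar unchanged
  event 5 (t=33: SET bar = 17): bar 44 -> 17
  event 6 (t=38: SET bar = -12): bar 17 -> -12
  event 7 (t=48: SET foo = 40): bar unchanged
Final: bar = -12

Answer: -12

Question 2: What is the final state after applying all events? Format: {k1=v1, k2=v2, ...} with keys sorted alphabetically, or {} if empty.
  after event 1 (t=10: SET bar = 44): {bar=44}
  after event 2 (t=18: DEL baz): {bar=44}
  after event 3 (t=19: INC baz by 10): {bar=44, baz=10}
  after event 4 (t=27: INC foo by 10): {bar=44, baz=10, foo=10}
  after event 5 (t=33: SET bar = 17): {bar=17, baz=10, foo=10}
  after event 6 (t=38: SET bar = -12): {bar=-12, baz=10, foo=10}
  after event 7 (t=48: SET foo = 40): {bar=-12, baz=10, foo=40}

Answer: {bar=-12, baz=10, foo=40}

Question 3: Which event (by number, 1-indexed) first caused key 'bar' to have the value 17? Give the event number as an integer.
Answer: 5

Derivation:
Looking for first event where bar becomes 17:
  event 1: bar = 44
  event 2: bar = 44
  event 3: bar = 44
  event 4: bar = 44
  event 5: bar 44 -> 17  <-- first match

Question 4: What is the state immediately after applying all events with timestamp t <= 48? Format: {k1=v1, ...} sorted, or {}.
Answer: {bar=-12, baz=10, foo=40}

Derivation:
Apply events with t <= 48 (7 events):
  after event 1 (t=10: SET bar = 44): {bar=44}
  after event 2 (t=18: DEL baz): {bar=44}
  after event 3 (t=19: INC baz by 10): {bar=44, baz=10}
  after event 4 (t=27: INC foo by 10): {bar=44, baz=10, foo=10}
  after event 5 (t=33: SET bar = 17): {bar=17, baz=10, foo=10}
  after event 6 (t=38: SET bar = -12): {bar=-12, baz=10, foo=10}
  after event 7 (t=48: SET foo = 40): {bar=-12, baz=10, foo=40}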